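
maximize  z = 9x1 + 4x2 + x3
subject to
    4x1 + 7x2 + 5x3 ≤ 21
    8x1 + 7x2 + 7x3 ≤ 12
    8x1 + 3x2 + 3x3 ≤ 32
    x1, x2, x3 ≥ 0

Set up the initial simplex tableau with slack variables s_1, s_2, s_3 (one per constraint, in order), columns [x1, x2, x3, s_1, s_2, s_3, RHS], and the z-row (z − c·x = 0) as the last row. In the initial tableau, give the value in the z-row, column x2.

-4

The z-row carries the negated objective coefficients: the x2 entry is -4.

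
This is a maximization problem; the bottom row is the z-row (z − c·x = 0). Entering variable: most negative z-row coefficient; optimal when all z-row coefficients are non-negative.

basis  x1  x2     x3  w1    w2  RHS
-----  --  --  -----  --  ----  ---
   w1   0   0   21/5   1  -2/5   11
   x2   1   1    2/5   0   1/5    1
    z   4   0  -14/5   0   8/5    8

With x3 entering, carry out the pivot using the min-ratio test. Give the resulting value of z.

Ratio test on column x3 — row 1: 11/(21/5) = 55/21; row 2: 1/(2/5) = 5/2. Minimum is 5/2 at row 2 (x2 leaves); pivot element 2/5.
Pivot on row 2; the z-row RHS becomes 8 − (-14/5)·(5/2) = 15.

15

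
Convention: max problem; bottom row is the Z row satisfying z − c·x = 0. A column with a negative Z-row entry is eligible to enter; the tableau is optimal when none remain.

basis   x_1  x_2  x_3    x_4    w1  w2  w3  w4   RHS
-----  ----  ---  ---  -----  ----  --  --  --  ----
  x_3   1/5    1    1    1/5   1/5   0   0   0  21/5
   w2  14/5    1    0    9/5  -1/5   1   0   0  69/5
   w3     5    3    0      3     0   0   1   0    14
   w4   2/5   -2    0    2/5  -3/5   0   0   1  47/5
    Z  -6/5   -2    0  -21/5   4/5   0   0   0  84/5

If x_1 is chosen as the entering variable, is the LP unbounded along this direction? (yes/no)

no

Column x_1 has positive entries in row(s) 1, 2, 3, 4, so the ratio test bounds it — not unbounded.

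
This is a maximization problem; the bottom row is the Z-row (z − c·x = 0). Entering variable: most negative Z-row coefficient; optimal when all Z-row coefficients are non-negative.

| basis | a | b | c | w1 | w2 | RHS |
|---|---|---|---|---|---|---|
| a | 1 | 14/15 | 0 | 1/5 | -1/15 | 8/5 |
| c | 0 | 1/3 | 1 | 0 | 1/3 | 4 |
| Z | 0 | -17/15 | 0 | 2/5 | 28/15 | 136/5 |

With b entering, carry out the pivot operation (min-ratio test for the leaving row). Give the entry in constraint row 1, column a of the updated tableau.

15/14

Ratio test on column b — row 1: (8/5)/(14/15) = 12/7; row 2: 4/(1/3) = 12. Minimum is 12/7 at row 1 (a leaves); pivot element 14/15.
Divide row 1 by 14/15; eliminate column b from the other rows.
In the new row 1, the a entry is the old entry divided by the pivot: 1/(14/15) = 15/14.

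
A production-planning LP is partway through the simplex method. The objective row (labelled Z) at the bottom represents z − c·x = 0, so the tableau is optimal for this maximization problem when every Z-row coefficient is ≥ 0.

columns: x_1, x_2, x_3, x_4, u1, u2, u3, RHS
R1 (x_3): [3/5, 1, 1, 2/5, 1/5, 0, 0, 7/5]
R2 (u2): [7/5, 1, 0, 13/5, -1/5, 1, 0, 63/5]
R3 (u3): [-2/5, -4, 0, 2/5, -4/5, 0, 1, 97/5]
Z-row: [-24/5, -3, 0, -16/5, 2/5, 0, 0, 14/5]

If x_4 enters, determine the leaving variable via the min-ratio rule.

Column x_4 entries and ratios — x_3: (7/5)/(2/5) = 7/2; u2: (63/5)/(13/5) = 63/13; u3: (97/5)/(2/5) = 97/2.
Smallest ratio is 7/2 in the row of x_3, so x_3 leaves.

x_3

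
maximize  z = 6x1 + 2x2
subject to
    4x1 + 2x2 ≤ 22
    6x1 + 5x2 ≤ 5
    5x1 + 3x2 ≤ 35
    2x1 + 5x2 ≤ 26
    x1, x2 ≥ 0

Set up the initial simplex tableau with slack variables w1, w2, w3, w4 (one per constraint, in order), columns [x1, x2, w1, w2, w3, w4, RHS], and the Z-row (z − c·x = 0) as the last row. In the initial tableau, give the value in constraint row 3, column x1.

Constraint 3 has coefficient 5 on x1.

5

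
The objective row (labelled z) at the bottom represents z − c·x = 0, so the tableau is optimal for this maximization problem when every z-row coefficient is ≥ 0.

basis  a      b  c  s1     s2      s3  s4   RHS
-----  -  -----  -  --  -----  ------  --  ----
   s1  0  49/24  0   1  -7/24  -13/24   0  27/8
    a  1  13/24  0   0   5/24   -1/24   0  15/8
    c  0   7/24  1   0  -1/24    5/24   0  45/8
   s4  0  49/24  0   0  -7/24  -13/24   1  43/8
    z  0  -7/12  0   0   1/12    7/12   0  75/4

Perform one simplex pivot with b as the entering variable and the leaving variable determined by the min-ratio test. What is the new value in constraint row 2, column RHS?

Ratio test on column b — row 1: (27/8)/(49/24) = 81/49; row 2: (15/8)/(13/24) = 45/13; row 3: (45/8)/(7/24) = 135/7; row 4: (43/8)/(49/24) = 129/49. Minimum is 81/49 at row 1 (s1 leaves); pivot element 49/24.
Divide row 1 by 49/24; eliminate column b from the other rows.
Row 2 update in column RHS: 15/8 − (13/24)·(81/49) = 48/49.

48/49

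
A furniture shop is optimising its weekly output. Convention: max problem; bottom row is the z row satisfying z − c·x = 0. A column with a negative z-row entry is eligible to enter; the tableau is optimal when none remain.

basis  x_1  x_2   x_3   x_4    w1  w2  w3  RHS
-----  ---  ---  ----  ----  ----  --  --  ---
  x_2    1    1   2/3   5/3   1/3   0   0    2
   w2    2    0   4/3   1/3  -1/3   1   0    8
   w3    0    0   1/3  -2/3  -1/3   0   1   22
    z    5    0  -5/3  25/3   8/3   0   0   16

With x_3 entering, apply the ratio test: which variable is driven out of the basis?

Column x_3 entries and ratios — x_2: 2/(2/3) = 3; w2: 8/(4/3) = 6; w3: 22/(1/3) = 66.
Smallest ratio is 3 in the row of x_2, so x_2 leaves.

x_2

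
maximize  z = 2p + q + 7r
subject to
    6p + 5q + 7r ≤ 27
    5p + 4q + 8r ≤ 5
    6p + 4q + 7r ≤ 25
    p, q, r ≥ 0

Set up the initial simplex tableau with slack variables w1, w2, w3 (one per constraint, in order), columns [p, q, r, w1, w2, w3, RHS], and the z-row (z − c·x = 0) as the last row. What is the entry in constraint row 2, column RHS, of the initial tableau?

5

The RHS of constraint 2 is b_2 = 5.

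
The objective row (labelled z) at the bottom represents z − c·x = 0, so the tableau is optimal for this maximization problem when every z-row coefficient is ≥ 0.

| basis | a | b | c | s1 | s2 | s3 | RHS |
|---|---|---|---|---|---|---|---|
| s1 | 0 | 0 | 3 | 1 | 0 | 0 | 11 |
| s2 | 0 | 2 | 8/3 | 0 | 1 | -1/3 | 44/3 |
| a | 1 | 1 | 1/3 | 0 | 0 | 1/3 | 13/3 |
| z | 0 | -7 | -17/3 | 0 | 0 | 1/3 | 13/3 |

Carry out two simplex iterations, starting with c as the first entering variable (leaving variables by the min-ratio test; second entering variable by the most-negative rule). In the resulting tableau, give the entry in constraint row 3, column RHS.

Ratio test on column c — row 1: 11/3 = 11/3; row 2: (44/3)/(8/3) = 11/2; row 3: (13/3)/(1/3) = 13. Minimum is 11/3 at row 1 (s1 leaves); pivot element 3.
Divide row 1 by 3; eliminate column c from the other rows.
Second iteration: most negative z-row entry is -7 in column b, so b enters.
Ratio test on column b — row 1: entry 0 ≤ 0; row 2: (44/9)/2 = 22/9; row 3: (28/9)/1 = 28/9. Minimum is 22/9 at row 2 (s2 leaves); pivot element 2.
Divide row 2 by 2; eliminate column b from the other rows.
After both pivots, the entry at constraint row 3, column RHS is 2/3.

2/3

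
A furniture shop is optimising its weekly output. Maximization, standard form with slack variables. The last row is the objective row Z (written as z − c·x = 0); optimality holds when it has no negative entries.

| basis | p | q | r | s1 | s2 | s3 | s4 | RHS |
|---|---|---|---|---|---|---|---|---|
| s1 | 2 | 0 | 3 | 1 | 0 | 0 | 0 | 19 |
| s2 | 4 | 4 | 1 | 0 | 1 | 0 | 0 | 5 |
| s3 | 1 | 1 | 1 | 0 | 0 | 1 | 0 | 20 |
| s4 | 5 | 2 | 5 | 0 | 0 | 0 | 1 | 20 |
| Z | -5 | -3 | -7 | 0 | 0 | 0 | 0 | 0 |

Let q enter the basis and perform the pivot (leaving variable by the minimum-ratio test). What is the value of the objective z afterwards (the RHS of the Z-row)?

15/4

Ratio test on column q — row 1: entry 0 ≤ 0; row 2: 5/4 = 5/4; row 3: 20/1 = 20; row 4: 20/2 = 10. Minimum is 5/4 at row 2 (s2 leaves); pivot element 4.
Pivot on row 2; the Z-row RHS becomes 0 − (-3)·(5/4) = 15/4.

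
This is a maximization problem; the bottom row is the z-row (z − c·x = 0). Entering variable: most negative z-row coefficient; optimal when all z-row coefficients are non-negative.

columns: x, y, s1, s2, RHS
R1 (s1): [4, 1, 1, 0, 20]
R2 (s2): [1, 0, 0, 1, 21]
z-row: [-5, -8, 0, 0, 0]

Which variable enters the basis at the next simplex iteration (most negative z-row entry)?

y

Negative z-row entries: x: -5, y: -8.
The most negative is -8 in column y, so y enters.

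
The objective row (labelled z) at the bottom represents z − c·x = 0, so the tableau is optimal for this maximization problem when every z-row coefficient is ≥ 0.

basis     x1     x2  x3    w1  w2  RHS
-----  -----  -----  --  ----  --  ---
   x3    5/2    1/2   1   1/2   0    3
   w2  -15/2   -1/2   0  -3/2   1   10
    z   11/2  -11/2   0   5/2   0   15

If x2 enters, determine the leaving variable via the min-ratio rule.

Column x2 entries and ratios — x3: 3/(1/2) = 6; w2: -1/2 ≤ 0, skip.
Smallest ratio is 6 in the row of x3, so x3 leaves.

x3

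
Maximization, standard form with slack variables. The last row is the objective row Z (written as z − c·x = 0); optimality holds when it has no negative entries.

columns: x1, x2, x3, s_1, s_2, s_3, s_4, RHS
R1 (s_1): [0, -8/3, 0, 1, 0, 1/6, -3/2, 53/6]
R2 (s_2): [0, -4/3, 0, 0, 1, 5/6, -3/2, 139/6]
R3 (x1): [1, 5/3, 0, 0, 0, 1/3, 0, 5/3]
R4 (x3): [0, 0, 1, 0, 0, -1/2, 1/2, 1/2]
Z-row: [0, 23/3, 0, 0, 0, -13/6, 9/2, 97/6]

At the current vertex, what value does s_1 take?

s_1 is basic (row 1); its value is the RHS of that row, 53/6.

53/6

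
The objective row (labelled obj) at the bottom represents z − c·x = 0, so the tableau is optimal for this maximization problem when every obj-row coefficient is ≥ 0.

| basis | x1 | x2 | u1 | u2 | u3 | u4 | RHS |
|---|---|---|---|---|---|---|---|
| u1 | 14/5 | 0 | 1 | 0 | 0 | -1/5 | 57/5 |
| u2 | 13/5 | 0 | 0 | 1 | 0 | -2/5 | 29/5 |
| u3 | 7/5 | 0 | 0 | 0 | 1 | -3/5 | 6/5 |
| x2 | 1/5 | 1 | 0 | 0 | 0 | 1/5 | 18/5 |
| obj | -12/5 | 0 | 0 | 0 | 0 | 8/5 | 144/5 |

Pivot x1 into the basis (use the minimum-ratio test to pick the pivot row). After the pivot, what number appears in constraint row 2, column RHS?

25/7

Ratio test on column x1 — row 1: (57/5)/(14/5) = 57/14; row 2: (29/5)/(13/5) = 29/13; row 3: (6/5)/(7/5) = 6/7; row 4: (18/5)/(1/5) = 18. Minimum is 6/7 at row 3 (u3 leaves); pivot element 7/5.
Divide row 3 by 7/5; eliminate column x1 from the other rows.
Row 2 update in column RHS: 29/5 − (13/5)·(6/7) = 25/7.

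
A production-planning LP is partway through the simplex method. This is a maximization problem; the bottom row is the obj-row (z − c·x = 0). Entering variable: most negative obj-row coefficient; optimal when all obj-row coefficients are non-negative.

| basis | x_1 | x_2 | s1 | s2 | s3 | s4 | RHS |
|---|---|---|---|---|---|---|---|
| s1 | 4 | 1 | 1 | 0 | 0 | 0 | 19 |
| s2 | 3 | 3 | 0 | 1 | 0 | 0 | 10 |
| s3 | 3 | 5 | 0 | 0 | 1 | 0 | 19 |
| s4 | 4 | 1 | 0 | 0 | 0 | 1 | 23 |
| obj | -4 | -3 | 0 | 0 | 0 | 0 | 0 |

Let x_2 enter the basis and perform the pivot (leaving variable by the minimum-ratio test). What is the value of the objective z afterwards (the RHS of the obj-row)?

10

Ratio test on column x_2 — row 1: 19/1 = 19; row 2: 10/3 = 10/3; row 3: 19/5 = 19/5; row 4: 23/1 = 23. Minimum is 10/3 at row 2 (s2 leaves); pivot element 3.
Pivot on row 2; the obj-row RHS becomes 0 − (-3)·(10/3) = 10.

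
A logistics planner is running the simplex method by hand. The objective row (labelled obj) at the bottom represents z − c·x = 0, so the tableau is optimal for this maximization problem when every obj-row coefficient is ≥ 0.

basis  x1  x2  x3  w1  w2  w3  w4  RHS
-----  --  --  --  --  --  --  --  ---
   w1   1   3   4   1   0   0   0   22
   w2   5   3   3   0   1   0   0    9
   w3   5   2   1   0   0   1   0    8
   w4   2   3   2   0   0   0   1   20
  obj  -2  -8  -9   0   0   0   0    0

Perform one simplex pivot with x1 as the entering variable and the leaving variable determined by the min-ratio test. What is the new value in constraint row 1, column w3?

-1/5

Ratio test on column x1 — row 1: 22/1 = 22; row 2: 9/5 = 9/5; row 3: 8/5 = 8/5; row 4: 20/2 = 10. Minimum is 8/5 at row 3 (w3 leaves); pivot element 5.
Divide row 3 by 5; eliminate column x1 from the other rows.
Row 1 update in column w3: 0 − 1·(1/5) = -1/5.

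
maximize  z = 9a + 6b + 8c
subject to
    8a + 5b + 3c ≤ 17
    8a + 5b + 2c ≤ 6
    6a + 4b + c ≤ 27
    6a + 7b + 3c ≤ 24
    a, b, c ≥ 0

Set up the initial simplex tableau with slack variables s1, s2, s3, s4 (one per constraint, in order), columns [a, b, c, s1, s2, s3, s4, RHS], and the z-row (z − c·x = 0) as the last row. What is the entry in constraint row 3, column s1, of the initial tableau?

Slack s1 belongs to constraint 1; its column is the unit vector e_1, so the entry in row 3 is 0.

0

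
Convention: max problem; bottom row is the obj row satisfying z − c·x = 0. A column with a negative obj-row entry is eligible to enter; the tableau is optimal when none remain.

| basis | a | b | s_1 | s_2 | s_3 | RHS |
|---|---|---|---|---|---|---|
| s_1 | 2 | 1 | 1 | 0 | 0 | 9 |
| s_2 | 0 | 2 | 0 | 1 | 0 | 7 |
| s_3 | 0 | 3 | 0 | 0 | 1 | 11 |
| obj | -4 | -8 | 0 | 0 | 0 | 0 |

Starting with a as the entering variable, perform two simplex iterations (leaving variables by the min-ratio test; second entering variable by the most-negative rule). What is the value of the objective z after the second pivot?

Ratio test on column a — row 1: 9/2 = 9/2; row 2: entry 0 ≤ 0; row 3: entry 0 ≤ 0. Minimum is 9/2 at row 1 (s_1 leaves); pivot element 2.
Pivot on row 1; the obj-row RHS becomes 0 − (-4)·(9/2) = 18.
Next entering variable (most negative obj-row entry -6): b.
Ratio test on column b — row 1: (9/2)/(1/2) = 9; row 2: 7/2 = 7/2; row 3: 11/3 = 11/3. Minimum is 7/2 at row 2 (s_2 leaves); pivot element 2.
After the second pivot the obj-row RHS is 18 − (-6)·(7/2) = 39.

39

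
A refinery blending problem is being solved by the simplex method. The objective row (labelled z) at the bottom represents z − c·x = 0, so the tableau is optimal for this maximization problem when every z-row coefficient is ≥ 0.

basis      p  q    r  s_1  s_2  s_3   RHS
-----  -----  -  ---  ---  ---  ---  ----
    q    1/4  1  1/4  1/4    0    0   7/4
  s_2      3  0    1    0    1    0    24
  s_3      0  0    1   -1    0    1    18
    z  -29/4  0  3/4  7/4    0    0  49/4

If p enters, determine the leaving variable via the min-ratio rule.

Column p entries and ratios — q: (7/4)/(1/4) = 7; s_2: 24/3 = 8; s_3: 0 ≤ 0, skip.
Smallest ratio is 7 in the row of q, so q leaves.

q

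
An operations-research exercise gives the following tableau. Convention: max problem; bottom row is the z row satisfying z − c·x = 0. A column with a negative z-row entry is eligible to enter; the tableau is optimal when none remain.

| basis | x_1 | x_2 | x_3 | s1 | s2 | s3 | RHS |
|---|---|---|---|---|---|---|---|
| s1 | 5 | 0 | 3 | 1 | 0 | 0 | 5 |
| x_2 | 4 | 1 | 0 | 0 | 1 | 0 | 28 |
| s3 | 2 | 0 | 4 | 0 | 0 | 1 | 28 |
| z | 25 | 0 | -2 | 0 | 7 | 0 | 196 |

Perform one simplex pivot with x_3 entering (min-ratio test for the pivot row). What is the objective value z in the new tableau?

598/3

Ratio test on column x_3 — row 1: 5/3 = 5/3; row 2: entry 0 ≤ 0; row 3: 28/4 = 7. Minimum is 5/3 at row 1 (s1 leaves); pivot element 3.
Pivot on row 1; the z-row RHS becomes 196 − (-2)·(5/3) = 598/3.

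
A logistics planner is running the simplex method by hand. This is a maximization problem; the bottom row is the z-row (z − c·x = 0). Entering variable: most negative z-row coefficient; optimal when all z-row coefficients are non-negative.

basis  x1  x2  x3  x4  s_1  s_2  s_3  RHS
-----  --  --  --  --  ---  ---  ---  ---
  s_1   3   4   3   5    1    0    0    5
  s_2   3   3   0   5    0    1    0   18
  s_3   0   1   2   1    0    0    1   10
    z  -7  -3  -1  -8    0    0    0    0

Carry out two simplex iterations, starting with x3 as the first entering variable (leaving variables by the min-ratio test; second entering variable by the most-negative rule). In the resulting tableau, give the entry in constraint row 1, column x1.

Ratio test on column x3 — row 1: 5/3 = 5/3; row 2: entry 0 ≤ 0; row 3: 10/2 = 5. Minimum is 5/3 at row 1 (s_1 leaves); pivot element 3.
Divide row 1 by 3; eliminate column x3 from the other rows.
Second iteration: most negative z-row entry is -19/3 in column x4, so x4 enters.
Ratio test on column x4 — row 1: (5/3)/(5/3) = 1; row 2: 18/5 = 18/5; row 3: entry -7/3 ≤ 0. Minimum is 1 at row 1 (x3 leaves); pivot element 5/3.
Divide row 1 by 5/3; eliminate column x4 from the other rows.
After both pivots, the entry at constraint row 1, column x1 is 3/5.

3/5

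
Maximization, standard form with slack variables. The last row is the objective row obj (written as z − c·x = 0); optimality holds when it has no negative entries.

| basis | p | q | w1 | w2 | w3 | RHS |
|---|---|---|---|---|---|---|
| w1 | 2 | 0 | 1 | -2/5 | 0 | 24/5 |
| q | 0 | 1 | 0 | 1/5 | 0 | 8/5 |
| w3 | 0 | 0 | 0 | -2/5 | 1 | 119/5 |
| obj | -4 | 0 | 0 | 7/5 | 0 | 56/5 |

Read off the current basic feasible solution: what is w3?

119/5

w3 is basic (row 3); its value is the RHS of that row, 119/5.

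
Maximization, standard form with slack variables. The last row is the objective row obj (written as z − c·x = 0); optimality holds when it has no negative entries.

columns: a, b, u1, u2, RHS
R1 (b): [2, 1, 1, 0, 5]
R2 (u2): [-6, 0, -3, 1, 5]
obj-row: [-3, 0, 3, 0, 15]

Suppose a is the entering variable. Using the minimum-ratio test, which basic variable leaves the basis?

Column a entries and ratios — b: 5/2 = 5/2; u2: -6 ≤ 0, skip.
Smallest ratio is 5/2 in the row of b, so b leaves.

b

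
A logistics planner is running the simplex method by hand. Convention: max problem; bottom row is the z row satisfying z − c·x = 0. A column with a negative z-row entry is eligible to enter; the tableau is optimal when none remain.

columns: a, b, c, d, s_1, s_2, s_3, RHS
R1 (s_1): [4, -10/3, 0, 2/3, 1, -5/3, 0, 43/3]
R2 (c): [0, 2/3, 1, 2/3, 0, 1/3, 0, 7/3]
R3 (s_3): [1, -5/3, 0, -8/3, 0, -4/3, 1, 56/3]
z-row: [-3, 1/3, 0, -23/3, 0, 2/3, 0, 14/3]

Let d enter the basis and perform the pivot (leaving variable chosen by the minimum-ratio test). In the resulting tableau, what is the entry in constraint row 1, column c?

Ratio test on column d — row 1: (43/3)/(2/3) = 43/2; row 2: (7/3)/(2/3) = 7/2; row 3: entry -8/3 ≤ 0. Minimum is 7/2 at row 2 (c leaves); pivot element 2/3.
Divide row 2 by 2/3; eliminate column d from the other rows.
Row 1 update in column c: 0 − (2/3)·(3/2) = -1.

-1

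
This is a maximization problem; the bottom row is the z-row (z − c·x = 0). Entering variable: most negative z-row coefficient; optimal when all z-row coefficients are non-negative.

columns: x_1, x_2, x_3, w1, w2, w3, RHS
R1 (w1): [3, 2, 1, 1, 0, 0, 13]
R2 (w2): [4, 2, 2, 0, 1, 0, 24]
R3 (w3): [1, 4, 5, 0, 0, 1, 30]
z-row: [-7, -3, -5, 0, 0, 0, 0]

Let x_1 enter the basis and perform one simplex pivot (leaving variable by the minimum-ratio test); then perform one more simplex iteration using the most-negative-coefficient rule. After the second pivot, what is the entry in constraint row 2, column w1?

-9/7

Ratio test on column x_1 — row 1: 13/3 = 13/3; row 2: 24/4 = 6; row 3: 30/1 = 30. Minimum is 13/3 at row 1 (w1 leaves); pivot element 3.
Divide row 1 by 3; eliminate column x_1 from the other rows.
Second iteration: most negative z-row entry is -8/3 in column x_3, so x_3 enters.
Ratio test on column x_3 — row 1: (13/3)/(1/3) = 13; row 2: (20/3)/(2/3) = 10; row 3: (77/3)/(14/3) = 11/2. Minimum is 11/2 at row 3 (w3 leaves); pivot element 14/3.
Divide row 3 by 14/3; eliminate column x_3 from the other rows.
After both pivots, the entry at constraint row 2, column w1 is -9/7.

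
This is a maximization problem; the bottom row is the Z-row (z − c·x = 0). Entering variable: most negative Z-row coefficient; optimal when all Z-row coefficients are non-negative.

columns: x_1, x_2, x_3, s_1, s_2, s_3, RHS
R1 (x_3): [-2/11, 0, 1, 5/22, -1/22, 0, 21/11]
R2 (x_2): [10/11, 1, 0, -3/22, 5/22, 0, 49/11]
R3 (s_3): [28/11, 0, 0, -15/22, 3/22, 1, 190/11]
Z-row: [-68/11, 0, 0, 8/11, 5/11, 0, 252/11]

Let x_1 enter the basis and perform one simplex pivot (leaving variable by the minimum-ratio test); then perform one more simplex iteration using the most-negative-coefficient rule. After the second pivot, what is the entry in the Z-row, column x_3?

Ratio test on column x_1 — row 1: entry -2/11 ≤ 0; row 2: (49/11)/(10/11) = 49/10; row 3: (190/11)/(28/11) = 95/14. Minimum is 49/10 at row 2 (x_2 leaves); pivot element 10/11.
Divide row 2 by 10/11; eliminate column x_1 from the other rows.
Second iteration: most negative Z-row entry is -1/5 in column s_1, so s_1 enters.
Ratio test on column s_1 — row 1: (14/5)/(1/5) = 14; row 2: entry -3/20 ≤ 0; row 3: entry -3/10 ≤ 0. Minimum is 14 at row 1 (x_3 leaves); pivot element 1/5.
Divide row 1 by 1/5; eliminate column s_1 from the other rows.
After both pivots, the entry at the Z-row, column x_3 is 1.

1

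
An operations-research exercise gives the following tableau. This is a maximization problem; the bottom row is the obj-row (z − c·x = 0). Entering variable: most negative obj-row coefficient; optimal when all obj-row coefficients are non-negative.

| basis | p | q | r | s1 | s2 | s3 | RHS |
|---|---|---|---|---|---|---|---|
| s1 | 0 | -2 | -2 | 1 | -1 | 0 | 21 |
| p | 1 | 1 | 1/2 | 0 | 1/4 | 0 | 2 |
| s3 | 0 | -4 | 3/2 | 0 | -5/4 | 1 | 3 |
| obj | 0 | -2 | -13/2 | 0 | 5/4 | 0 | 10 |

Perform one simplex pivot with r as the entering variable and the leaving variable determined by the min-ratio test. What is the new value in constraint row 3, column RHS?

2

Ratio test on column r — row 1: entry -2 ≤ 0; row 2: 2/(1/2) = 4; row 3: 3/(3/2) = 2. Minimum is 2 at row 3 (s3 leaves); pivot element 3/2.
Divide row 3 by 3/2; eliminate column r from the other rows.
In the new row 3, the RHS entry is the old entry divided by the pivot: 3/(3/2) = 2.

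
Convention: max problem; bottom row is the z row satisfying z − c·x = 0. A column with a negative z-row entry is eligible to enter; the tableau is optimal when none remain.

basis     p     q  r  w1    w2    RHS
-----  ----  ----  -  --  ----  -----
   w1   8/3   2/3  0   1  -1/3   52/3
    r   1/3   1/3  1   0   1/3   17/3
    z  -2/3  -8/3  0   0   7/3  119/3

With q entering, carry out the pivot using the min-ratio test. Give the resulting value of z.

85

Ratio test on column q — row 1: (52/3)/(2/3) = 26; row 2: (17/3)/(1/3) = 17. Minimum is 17 at row 2 (r leaves); pivot element 1/3.
Pivot on row 2; the z-row RHS becomes 119/3 − (-8/3)·17 = 85.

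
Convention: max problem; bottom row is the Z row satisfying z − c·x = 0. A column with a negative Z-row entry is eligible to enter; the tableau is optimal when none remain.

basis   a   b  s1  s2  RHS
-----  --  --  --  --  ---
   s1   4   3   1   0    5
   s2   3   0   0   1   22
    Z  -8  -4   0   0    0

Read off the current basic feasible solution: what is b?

0

b is not in the basis, so in the current basic feasible solution b = 0.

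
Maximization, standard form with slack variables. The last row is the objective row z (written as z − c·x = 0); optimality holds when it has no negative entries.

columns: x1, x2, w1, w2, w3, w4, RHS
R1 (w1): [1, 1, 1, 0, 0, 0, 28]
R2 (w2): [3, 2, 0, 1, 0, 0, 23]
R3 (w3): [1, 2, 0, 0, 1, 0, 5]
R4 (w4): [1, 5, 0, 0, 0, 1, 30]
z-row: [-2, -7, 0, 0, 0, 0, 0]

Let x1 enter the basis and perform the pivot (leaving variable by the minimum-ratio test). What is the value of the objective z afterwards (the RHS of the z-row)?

10

Ratio test on column x1 — row 1: 28/1 = 28; row 2: 23/3 = 23/3; row 3: 5/1 = 5; row 4: 30/1 = 30. Minimum is 5 at row 3 (w3 leaves); pivot element 1.
Pivot on row 3; the z-row RHS becomes 0 − (-2)·5 = 10.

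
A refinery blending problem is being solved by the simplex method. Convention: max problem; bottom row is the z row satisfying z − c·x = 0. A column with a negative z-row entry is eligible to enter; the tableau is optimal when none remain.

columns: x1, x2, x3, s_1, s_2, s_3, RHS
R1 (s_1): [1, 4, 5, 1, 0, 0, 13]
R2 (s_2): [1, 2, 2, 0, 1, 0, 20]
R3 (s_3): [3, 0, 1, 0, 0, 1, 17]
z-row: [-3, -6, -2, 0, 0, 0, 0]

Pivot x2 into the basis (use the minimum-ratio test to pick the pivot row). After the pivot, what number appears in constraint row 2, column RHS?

27/2

Ratio test on column x2 — row 1: 13/4 = 13/4; row 2: 20/2 = 10; row 3: entry 0 ≤ 0. Minimum is 13/4 at row 1 (s_1 leaves); pivot element 4.
Divide row 1 by 4; eliminate column x2 from the other rows.
Row 2 update in column RHS: 20 − 2·(13/4) = 27/2.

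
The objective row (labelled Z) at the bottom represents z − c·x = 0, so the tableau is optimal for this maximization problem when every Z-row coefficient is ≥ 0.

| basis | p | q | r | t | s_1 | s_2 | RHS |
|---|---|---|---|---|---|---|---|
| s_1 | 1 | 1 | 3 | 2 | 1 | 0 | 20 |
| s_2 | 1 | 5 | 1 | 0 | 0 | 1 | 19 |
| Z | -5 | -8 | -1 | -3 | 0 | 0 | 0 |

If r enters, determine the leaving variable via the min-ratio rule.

Column r entries and ratios — s_1: 20/3 = 20/3; s_2: 19/1 = 19.
Smallest ratio is 20/3 in the row of s_1, so s_1 leaves.

s_1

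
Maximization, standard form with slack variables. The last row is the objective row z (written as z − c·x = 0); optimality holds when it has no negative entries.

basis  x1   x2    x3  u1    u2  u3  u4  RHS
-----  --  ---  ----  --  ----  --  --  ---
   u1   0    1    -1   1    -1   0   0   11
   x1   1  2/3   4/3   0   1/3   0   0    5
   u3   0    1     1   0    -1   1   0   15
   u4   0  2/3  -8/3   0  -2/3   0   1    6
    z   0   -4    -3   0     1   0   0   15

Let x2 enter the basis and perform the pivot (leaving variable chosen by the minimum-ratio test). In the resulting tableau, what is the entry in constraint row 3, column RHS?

Ratio test on column x2 — row 1: 11/1 = 11; row 2: 5/(2/3) = 15/2; row 3: 15/1 = 15; row 4: 6/(2/3) = 9. Minimum is 15/2 at row 2 (x1 leaves); pivot element 2/3.
Divide row 2 by 2/3; eliminate column x2 from the other rows.
Row 3 update in column RHS: 15 − 1·(15/2) = 15/2.

15/2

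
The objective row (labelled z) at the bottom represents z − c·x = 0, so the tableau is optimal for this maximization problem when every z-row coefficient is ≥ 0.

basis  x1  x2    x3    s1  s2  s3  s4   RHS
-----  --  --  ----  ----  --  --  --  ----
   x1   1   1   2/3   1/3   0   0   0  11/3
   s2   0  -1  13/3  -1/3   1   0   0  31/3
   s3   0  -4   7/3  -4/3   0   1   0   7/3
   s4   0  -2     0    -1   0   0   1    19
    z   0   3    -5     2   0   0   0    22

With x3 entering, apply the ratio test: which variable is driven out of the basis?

s3

Column x3 entries and ratios — x1: (11/3)/(2/3) = 11/2; s2: (31/3)/(13/3) = 31/13; s3: (7/3)/(7/3) = 1; s4: 0 ≤ 0, skip.
Smallest ratio is 1 in the row of s3, so s3 leaves.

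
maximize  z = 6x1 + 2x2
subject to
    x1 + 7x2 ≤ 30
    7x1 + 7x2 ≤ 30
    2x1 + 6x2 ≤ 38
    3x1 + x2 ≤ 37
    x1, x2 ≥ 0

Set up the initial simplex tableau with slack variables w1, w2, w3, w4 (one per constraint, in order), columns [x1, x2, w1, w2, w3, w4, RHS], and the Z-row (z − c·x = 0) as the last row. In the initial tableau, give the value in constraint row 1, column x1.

1

Constraint 1 has coefficient 1 on x1.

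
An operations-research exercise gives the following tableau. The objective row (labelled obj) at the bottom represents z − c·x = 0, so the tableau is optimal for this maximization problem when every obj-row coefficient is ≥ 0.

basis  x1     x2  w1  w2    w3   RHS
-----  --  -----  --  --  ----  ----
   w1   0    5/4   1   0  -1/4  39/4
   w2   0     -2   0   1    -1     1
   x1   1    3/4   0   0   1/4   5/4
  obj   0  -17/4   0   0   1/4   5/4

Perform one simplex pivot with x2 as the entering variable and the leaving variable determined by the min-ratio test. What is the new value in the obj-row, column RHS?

25/3

Ratio test on column x2 — row 1: (39/4)/(5/4) = 39/5; row 2: entry -2 ≤ 0; row 3: (5/4)/(3/4) = 5/3. Minimum is 5/3 at row 3 (x1 leaves); pivot element 3/4.
Divide row 3 by 3/4; eliminate column x2 from the other rows.
obj-row update in column RHS: 5/4 − (-17/4)·(5/3) = 25/3.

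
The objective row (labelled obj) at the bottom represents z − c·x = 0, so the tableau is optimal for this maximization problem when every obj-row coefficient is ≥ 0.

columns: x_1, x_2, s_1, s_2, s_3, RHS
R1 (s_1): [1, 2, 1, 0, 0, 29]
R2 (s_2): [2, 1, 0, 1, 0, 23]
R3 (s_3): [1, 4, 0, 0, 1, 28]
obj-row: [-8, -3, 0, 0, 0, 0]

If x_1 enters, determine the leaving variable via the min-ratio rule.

s_2

Column x_1 entries and ratios — s_1: 29/1 = 29; s_2: 23/2 = 23/2; s_3: 28/1 = 28.
Smallest ratio is 23/2 in the row of s_2, so s_2 leaves.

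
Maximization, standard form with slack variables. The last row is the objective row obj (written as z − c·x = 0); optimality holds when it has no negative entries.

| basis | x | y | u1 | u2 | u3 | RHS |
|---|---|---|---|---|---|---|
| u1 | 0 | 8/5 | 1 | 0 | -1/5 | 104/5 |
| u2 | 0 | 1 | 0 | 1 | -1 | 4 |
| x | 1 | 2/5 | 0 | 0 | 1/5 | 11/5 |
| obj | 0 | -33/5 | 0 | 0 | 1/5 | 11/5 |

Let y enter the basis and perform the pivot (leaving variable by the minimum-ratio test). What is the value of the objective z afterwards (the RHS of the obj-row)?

143/5

Ratio test on column y — row 1: (104/5)/(8/5) = 13; row 2: 4/1 = 4; row 3: (11/5)/(2/5) = 11/2. Minimum is 4 at row 2 (u2 leaves); pivot element 1.
Pivot on row 2; the obj-row RHS becomes 11/5 − (-33/5)·4 = 143/5.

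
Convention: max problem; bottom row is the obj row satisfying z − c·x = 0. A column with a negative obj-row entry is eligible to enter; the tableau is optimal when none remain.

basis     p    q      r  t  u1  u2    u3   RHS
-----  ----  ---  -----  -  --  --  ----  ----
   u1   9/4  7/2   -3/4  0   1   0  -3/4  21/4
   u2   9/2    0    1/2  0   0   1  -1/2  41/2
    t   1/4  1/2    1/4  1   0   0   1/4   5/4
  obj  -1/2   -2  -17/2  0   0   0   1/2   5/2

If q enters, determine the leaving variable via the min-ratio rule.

Column q entries and ratios — u1: (21/4)/(7/2) = 3/2; u2: 0 ≤ 0, skip; t: (5/4)/(1/2) = 5/2.
Smallest ratio is 3/2 in the row of u1, so u1 leaves.

u1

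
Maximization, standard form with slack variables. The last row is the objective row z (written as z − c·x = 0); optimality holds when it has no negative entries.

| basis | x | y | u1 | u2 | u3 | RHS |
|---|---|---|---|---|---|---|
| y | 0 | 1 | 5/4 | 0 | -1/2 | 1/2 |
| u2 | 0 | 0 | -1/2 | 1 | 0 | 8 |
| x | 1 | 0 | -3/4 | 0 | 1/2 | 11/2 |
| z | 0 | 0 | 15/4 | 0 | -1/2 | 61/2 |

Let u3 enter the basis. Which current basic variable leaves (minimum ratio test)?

x

Column u3 entries and ratios — y: -1/2 ≤ 0, skip; u2: 0 ≤ 0, skip; x: (11/2)/(1/2) = 11.
Smallest ratio is 11 in the row of x, so x leaves.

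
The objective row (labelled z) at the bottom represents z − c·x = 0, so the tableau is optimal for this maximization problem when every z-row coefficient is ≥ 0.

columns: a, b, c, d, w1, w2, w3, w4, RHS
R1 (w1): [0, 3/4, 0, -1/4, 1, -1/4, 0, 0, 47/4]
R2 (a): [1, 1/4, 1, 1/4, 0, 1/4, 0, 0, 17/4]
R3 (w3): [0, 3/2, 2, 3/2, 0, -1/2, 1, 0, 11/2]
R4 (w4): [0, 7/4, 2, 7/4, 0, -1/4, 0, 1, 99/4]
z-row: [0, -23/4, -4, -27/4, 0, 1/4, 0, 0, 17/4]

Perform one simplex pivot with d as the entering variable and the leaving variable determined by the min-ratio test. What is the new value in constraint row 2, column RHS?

Ratio test on column d — row 1: entry -1/4 ≤ 0; row 2: (17/4)/(1/4) = 17; row 3: (11/2)/(3/2) = 11/3; row 4: (99/4)/(7/4) = 99/7. Minimum is 11/3 at row 3 (w3 leaves); pivot element 3/2.
Divide row 3 by 3/2; eliminate column d from the other rows.
Row 2 update in column RHS: 17/4 − (1/4)·(11/3) = 10/3.

10/3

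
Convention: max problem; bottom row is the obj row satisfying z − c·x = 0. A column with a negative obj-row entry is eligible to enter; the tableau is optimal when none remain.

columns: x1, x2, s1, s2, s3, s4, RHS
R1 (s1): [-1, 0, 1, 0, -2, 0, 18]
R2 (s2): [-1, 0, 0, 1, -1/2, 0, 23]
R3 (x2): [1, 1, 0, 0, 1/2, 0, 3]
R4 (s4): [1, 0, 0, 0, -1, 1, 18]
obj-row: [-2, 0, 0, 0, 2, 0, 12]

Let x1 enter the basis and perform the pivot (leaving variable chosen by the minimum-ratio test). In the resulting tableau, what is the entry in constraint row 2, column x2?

Ratio test on column x1 — row 1: entry -1 ≤ 0; row 2: entry -1 ≤ 0; row 3: 3/1 = 3; row 4: 18/1 = 18. Minimum is 3 at row 3 (x2 leaves); pivot element 1.
Divide row 3 by 1; eliminate column x1 from the other rows.
Row 2 update in column x2: 0 − (-1)·1 = 1.

1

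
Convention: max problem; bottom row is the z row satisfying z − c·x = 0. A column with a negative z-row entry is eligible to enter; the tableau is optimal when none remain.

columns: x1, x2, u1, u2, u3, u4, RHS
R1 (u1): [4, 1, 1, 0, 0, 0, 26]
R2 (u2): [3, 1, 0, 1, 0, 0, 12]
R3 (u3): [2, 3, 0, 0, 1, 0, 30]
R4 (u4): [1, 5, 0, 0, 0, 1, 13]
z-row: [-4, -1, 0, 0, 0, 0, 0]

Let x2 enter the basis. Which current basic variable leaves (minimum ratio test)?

Column x2 entries and ratios — u1: 26/1 = 26; u2: 12/1 = 12; u3: 30/3 = 10; u4: 13/5 = 13/5.
Smallest ratio is 13/5 in the row of u4, so u4 leaves.

u4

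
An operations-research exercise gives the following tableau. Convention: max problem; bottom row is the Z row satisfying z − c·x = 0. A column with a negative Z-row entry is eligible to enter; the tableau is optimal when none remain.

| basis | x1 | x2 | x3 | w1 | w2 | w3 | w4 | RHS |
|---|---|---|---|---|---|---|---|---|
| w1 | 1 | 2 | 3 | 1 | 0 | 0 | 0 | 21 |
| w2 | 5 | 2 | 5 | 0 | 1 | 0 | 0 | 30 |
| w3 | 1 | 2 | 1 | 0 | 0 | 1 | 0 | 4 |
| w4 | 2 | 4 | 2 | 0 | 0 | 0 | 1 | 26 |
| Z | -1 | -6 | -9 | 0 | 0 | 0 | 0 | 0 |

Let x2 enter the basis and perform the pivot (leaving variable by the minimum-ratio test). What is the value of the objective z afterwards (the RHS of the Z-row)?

12

Ratio test on column x2 — row 1: 21/2 = 21/2; row 2: 30/2 = 15; row 3: 4/2 = 2; row 4: 26/4 = 13/2. Minimum is 2 at row 3 (w3 leaves); pivot element 2.
Pivot on row 3; the Z-row RHS becomes 0 − (-6)·2 = 12.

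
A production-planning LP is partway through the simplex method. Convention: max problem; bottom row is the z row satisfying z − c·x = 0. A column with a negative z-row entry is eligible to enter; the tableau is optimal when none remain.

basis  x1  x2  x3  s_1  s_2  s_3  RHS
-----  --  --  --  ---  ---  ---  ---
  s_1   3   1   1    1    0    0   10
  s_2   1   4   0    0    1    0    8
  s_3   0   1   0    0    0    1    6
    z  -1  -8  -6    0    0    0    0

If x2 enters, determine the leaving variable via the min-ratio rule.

Column x2 entries and ratios — s_1: 10/1 = 10; s_2: 8/4 = 2; s_3: 6/1 = 6.
Smallest ratio is 2 in the row of s_2, so s_2 leaves.

s_2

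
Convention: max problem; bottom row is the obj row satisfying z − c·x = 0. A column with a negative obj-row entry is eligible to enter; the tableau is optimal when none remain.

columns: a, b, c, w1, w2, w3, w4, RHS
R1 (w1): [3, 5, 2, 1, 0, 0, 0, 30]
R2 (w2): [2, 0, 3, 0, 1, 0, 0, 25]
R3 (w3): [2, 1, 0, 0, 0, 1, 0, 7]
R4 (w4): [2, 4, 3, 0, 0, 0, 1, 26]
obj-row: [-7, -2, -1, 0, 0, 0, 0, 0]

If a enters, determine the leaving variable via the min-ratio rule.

w3

Column a entries and ratios — w1: 30/3 = 10; w2: 25/2 = 25/2; w3: 7/2 = 7/2; w4: 26/2 = 13.
Smallest ratio is 7/2 in the row of w3, so w3 leaves.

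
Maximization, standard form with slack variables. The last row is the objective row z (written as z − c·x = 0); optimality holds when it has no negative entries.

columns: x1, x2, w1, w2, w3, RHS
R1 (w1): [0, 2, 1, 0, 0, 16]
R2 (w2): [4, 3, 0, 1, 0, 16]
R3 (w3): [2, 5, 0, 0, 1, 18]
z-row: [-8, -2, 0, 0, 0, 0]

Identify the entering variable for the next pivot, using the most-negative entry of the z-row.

Negative z-row entries: x1: -8, x2: -2.
The most negative is -8 in column x1, so x1 enters.

x1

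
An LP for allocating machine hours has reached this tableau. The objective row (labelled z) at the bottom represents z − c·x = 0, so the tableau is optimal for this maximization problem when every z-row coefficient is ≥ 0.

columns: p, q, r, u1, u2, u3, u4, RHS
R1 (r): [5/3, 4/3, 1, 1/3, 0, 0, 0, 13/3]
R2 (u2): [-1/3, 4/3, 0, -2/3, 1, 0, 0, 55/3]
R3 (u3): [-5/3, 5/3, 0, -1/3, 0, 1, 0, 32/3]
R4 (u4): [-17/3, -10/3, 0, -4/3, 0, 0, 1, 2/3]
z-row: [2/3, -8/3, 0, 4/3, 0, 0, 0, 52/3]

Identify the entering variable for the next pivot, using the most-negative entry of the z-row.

q

Negative z-row entries: q: -8/3.
The most negative is -8/3 in column q, so q enters.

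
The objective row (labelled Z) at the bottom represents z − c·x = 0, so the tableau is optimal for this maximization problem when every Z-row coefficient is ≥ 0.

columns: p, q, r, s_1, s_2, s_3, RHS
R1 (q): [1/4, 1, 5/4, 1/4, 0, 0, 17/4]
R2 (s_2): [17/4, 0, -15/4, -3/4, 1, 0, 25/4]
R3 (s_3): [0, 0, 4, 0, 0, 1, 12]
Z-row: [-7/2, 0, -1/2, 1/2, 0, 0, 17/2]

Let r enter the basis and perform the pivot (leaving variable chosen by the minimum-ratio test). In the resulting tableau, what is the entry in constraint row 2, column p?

17/4

Ratio test on column r — row 1: (17/4)/(5/4) = 17/5; row 2: entry -15/4 ≤ 0; row 3: 12/4 = 3. Minimum is 3 at row 3 (s_3 leaves); pivot element 4.
Divide row 3 by 4; eliminate column r from the other rows.
Row 2 update in column p: 17/4 − (-15/4)·0 = 17/4.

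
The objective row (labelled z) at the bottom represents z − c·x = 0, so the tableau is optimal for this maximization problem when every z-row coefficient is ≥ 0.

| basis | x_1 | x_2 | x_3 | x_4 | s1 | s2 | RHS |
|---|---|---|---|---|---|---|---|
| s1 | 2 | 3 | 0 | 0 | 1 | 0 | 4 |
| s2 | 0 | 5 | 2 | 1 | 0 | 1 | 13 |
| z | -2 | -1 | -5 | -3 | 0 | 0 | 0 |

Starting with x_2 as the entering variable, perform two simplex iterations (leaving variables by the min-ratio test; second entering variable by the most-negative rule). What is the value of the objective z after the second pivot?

103/6

Ratio test on column x_2 — row 1: 4/3 = 4/3; row 2: 13/5 = 13/5. Minimum is 4/3 at row 1 (s1 leaves); pivot element 3.
Pivot on row 1; the z-row RHS becomes 0 − (-1)·(4/3) = 4/3.
Next entering variable (most negative z-row entry -5): x_3.
Ratio test on column x_3 — row 1: entry 0 ≤ 0; row 2: (19/3)/2 = 19/6. Minimum is 19/6 at row 2 (s2 leaves); pivot element 2.
After the second pivot the z-row RHS is 4/3 − (-5)·(19/6) = 103/6.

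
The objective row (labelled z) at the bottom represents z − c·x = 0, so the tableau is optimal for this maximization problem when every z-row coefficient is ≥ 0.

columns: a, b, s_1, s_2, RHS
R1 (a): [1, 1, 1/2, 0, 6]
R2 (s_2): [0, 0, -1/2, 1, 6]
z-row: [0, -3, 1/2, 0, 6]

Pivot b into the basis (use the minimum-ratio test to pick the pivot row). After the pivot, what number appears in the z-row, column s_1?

2

Ratio test on column b — row 1: 6/1 = 6; row 2: entry 0 ≤ 0. Minimum is 6 at row 1 (a leaves); pivot element 1.
Divide row 1 by 1; eliminate column b from the other rows.
z-row update in column s_1: 1/2 − (-3)·(1/2) = 2.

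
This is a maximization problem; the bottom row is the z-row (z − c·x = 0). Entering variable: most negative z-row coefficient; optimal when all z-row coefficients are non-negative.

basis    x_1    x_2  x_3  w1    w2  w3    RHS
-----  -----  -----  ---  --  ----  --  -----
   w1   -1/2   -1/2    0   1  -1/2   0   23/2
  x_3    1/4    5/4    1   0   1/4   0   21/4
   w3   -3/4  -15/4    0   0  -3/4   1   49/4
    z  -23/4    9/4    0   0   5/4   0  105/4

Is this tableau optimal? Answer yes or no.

The z-row has a negative entry -23/4 in column x_1, so it is not optimal.

no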